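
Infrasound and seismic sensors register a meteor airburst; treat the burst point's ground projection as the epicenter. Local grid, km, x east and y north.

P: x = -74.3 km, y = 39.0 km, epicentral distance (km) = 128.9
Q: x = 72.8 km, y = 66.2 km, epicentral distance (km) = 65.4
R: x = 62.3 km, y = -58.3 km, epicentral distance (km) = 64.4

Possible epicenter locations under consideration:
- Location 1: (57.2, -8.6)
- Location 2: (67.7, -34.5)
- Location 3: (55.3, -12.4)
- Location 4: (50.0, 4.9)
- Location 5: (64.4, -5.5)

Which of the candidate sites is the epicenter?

Location 4

For each candidate, compare |candidate − station| to the reported distance:
Location 1: residuals P 10.9, Q 11.0, R 14.4 → max 14.4 km
Location 2: residuals P 31.0, Q 35.4, R 40.0 → max 40.0 km
Location 3: residuals P 10.5, Q 15.1, R 18.0 → max 18.0 km
Location 4: residuals P 0.0, Q 0.0, R 0.0 → max 0.0 km
Location 5: residuals P 16.8, Q 6.8, R 11.6 → max 16.8 km
Only Location 4 has all residuals ≈ 0.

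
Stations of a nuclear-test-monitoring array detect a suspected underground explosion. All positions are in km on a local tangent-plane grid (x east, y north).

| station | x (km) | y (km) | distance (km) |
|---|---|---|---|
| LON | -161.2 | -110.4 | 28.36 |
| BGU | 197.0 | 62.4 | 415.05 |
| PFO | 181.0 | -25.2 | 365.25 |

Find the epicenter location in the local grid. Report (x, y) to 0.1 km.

Circle about each station: (x + 161.2)² + (y + 110.4)² = 28.36²; (x − 197.0)² + (y − 62.4)² = 415.05²; (x − 181.0)² + (y + 25.2)² = 365.25².
Subtracting pairs of circle equations eliminates x²+y² and gives linear equations (the radical axes):
716.4 x + 345.6 y = -166933.05
684.4 x + 170.4 y = -137380.83
Solving the 2×2 system: x ≈ -166.3, y ≈ -138.3 km.

x ≈ -166.3 km, y ≈ -138.3 km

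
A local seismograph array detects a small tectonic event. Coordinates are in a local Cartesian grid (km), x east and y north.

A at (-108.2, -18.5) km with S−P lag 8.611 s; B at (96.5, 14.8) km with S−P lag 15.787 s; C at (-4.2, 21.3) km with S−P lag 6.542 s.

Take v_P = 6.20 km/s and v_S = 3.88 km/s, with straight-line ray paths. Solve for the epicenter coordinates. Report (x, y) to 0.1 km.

x ≈ -61.5 km, y ≈ 57.6 km

Distance from S−P lag: d = Δt · v_P v_S / (v_P − v_S) = Δt · (6.20·3.88)/(6.20−3.88) ≈ 10.3690·Δt.
So d_A = 89.29, d_B = 163.69, d_C = 67.83 km.
Circle about each station: (x + 108.2)² + (y + 18.5)² = 89.29²; (x − 96.5)² + (y − 14.8)² = 163.69²; (x + 4.2)² + (y − 21.3)² = 67.83².
Subtracting the A equation from the B and C equations removes the quadratic terms:
409.4 x + 66.6 y = -21339.91
208.0 x + 79.6 y = -8206.36
Solving the 2×2 system: x ≈ -61.5, y ≈ 57.6 km.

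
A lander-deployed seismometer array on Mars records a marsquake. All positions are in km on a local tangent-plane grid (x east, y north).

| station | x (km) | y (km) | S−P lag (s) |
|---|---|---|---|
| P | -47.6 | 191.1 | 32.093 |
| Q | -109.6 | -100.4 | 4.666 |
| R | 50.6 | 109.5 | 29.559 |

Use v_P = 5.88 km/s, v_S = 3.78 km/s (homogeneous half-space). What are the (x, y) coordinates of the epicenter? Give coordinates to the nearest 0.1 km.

-145.7 km east, -134.1 km north

Distance from S−P lag: d = Δt · v_P v_S / (v_P − v_S) = Δt · (5.88·3.78)/(5.88−3.78) ≈ 10.5840·Δt.
So d_P = 339.67, d_Q = 49.38, d_R = 312.85 km.
Circle about each station: (x + 47.6)² + (y − 191.1)² = 339.67²; (x + 109.6)² + (y + 100.4)² = 49.38²; (x − 50.6)² + (y − 109.5)² = 312.85².
Subtracting the P equation from the Q and R equations removes the quadratic terms:
-124.0 x − 583.0 y = 96244.67
196.4 x − 163.2 y = -6733.77
Solving the 2×2 system: x ≈ -145.7, y ≈ -134.1 km.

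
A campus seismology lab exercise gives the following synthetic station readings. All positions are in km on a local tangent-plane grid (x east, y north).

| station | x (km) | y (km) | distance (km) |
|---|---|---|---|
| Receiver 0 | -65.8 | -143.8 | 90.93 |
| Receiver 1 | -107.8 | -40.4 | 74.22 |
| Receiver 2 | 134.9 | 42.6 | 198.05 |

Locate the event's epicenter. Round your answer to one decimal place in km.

Circle about each station: (x + 65.8)² + (y + 143.8)² = 90.93²; (x + 107.8)² + (y + 40.4)² = 74.22²; (x − 134.9)² + (y − 42.6)² = 198.05².
Subtracting pairs of circle equations eliminates x²+y² and gives linear equations (the radical axes):
-84.0 x + 206.8 y = -8995.42
401.4 x + 372.8 y = -35950.85
Solving the 2×2 system: x ≈ -35.7, y ≈ -58.0 km.
Check against Receiver 0 (with the unrounded x, y): √((x + 65.8)²+(y + 143.8)²) = 90.93 ≈ 90.93 km. ✓

(-35.7, -58.0)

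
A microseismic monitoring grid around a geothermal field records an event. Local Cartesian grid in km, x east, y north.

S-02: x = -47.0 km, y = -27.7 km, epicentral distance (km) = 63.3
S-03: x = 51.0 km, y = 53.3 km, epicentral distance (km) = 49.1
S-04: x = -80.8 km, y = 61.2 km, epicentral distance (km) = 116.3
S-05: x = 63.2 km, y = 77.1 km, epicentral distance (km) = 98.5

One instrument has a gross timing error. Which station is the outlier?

S-03

Solve using three stations at a time. Using S-02, S-04, S-05 (subtract circle equations pairwise → linear system) gives (x, y) ≈ (12.9, -7.6).
Distances from that point to each station vs reported:
  S-02: calculated 63.2 vs reported 63.3 → residual 0.1 km
  S-03: calculated 71.8 vs reported 49.1 → residual 22.7 km
  S-04: calculated 116.3 vs reported 116.3 → residual 0.0 km
  S-05: calculated 98.5 vs reported 98.5 → residual 0.0 km
S-02, S-04, S-05 are mutually consistent (residuals ≈ 0); S-03 is off by 22.7 km.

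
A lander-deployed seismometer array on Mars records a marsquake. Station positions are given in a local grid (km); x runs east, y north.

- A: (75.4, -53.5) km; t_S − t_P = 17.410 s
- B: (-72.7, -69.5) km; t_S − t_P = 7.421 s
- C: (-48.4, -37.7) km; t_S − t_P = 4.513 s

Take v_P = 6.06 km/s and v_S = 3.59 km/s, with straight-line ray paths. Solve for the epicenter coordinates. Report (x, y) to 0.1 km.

-69.8 km east, -4.2 km north

Distance from S−P lag: d = Δt · v_P v_S / (v_P − v_S) = Δt · (6.06·3.59)/(6.06−3.59) ≈ 8.8079·Δt.
So d_A = 153.34, d_B = 65.36, d_C = 39.75 km.
Circle about each station: (x − 75.4)² + (y + 53.5)² = 153.34²; (x + 72.7)² + (y + 69.5)² = 65.36²; (x + 48.4)² + (y + 37.7)² = 39.75².
Subtracting pairs of circle equations eliminates x²+y² and gives linear equations (the radical axes):
-296.2 x − 32.0 y = 20809.36
-247.6 x + 31.6 y = 17149.53
Solving the 2×2 system: x ≈ -69.8, y ≈ -4.2 km.
Check against A (with the unrounded x, y): √((x − 75.4)²+(y + 53.5)²) = 153.34 ≈ 153.34 km. ✓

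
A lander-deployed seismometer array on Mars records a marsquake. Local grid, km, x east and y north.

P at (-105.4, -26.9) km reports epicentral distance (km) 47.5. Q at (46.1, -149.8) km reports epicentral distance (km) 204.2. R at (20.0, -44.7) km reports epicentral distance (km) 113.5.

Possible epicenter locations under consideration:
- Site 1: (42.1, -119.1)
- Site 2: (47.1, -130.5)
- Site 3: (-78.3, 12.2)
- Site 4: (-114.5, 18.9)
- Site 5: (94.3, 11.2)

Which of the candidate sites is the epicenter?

For each candidate, compare |candidate − station| to the reported distance:
Site 1: residuals P 126.4, Q 173.2, R 35.9 → max 173.2 km
Site 2: residuals P 136.9, Q 184.9, R 23.5 → max 184.9 km
Site 3: residuals P 0.1, Q 0.1, R 0.1 → max 0.1 km
Site 4: residuals P 0.8, Q 28.7, R 35.3 → max 35.3 km
Site 5: residuals P 155.8, Q 36.1, R 20.5 → max 155.8 km
Only Site 3 has all residuals ≈ 0.

Site 3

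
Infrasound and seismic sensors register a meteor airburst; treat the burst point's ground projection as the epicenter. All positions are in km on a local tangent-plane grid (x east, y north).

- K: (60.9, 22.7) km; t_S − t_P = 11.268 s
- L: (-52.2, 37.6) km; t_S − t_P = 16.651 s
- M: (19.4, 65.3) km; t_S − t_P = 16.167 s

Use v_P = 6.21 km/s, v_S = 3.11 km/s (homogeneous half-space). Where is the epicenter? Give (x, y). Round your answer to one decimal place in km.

Distance from S−P lag: d = Δt · v_P v_S / (v_P − v_S) = Δt · (6.21·3.11)/(6.21−3.11) ≈ 6.2300·Δt.
So d_K = 70.20, d_L = 103.74, d_M = 100.72 km.
Circle about each station: (x − 60.9)² + (y − 22.7)² = 70.20²; (x + 52.2)² + (y − 37.6)² = 103.74²; (x − 19.4)² + (y − 65.3)² = 100.72².
Subtracting pairs of circle equations eliminates x²+y² and gives linear equations (the radical axes):
-226.2 x + 29.8 y = -5919.45
-83.0 x + 85.2 y = -4800.13
Solving the 2×2 system: x ≈ 21.5, y ≈ -35.4 km.

21.5 km east, -35.4 km north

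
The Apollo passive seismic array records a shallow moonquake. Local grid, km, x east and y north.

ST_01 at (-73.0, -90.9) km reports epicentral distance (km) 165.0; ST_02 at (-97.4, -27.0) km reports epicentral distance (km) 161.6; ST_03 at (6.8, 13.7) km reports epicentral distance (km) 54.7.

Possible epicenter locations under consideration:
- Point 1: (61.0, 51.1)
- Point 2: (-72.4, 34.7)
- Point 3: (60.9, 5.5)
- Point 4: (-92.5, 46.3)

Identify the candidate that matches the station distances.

Point 3

For each candidate, compare |candidate − station| to the reported distance:
Point 1: residuals ST_01 30.2, ST_02 15.0, ST_03 11.2 → max 30.2 km
Point 2: residuals ST_01 39.4, ST_02 95.0, ST_03 27.2 → max 95.0 km
Point 3: residuals ST_01 0.0, ST_02 0.0, ST_03 0.0 → max 0.0 km
Point 4: residuals ST_01 26.4, ST_02 88.1, ST_03 49.8 → max 88.1 km
Only Point 3 has all residuals ≈ 0.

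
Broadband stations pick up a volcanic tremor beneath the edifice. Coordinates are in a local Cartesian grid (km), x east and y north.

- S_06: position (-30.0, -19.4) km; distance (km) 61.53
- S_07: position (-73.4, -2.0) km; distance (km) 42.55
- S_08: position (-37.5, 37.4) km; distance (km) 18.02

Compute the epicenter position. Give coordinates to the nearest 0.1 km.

Circle about each station: (x + 30.0)² + (y + 19.4)² = 61.53²; (x + 73.4)² + (y + 2.0)² = 42.55²; (x + 37.5)² + (y − 37.4)² = 18.02².
Subtracting the S_06 equation from the S_07 and S_08 equations removes the quadratic terms:
-86.8 x + 34.8 y = 6090.64
-15.0 x + 113.6 y = 4989.87
Solving the 2×2 system: x ≈ -55.5, y ≈ 36.6 km.
Check against S_06 (with the unrounded x, y): √((x + 30.0)²+(y + 19.4)²) = 61.53 ≈ 61.53 km. ✓

(-55.5, 36.6)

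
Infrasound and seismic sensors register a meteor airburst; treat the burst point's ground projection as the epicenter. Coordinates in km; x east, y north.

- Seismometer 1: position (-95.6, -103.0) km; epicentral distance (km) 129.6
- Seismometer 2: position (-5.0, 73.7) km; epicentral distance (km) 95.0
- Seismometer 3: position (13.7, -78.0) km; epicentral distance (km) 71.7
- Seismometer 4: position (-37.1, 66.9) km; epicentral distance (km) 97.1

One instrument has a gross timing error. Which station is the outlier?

Seismometer 3

Solve using three stations at a time. Using Seismometer 1, Seismometer 2, Seismometer 4 (subtract circle equations pairwise → linear system) gives (x, y) ≈ (4.5, -20.8).
Distances from that point to each station vs reported:
  Seismometer 1: calculated 129.6 vs reported 129.6 → residual 0.0 km
  Seismometer 2: calculated 95.0 vs reported 95.0 → residual 0.0 km
  Seismometer 3: calculated 58.0 vs reported 71.7 → residual 13.7 km
  Seismometer 4: calculated 97.1 vs reported 97.1 → residual 0.0 km
Seismometer 1, Seismometer 2, Seismometer 4 are mutually consistent (residuals ≈ 0); Seismometer 3 is off by 13.7 km.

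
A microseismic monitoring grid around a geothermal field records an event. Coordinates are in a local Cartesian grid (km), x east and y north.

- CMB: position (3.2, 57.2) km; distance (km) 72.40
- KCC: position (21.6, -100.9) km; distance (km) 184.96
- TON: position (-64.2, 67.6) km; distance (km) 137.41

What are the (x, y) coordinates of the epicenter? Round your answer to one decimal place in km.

72.9 km east, 76.8 km north

Circle about each station: (x − 3.2)² + (y − 57.2)² = 72.40²; (x − 21.6)² + (y + 100.9)² = 184.96²; (x + 64.2)² + (y − 67.6)² = 137.41².
Subtracting the CMB equation from the KCC and TON equations removes the quadratic terms:
36.8 x − 316.2 y = -21603.15
-134.8 x + 20.8 y = -8230.43
Solving the 2×2 system: x ≈ 72.9, y ≈ 76.8 km.
Check against CMB (with the unrounded x, y): √((x − 3.2)²+(y − 57.2)²) = 72.41 ≈ 72.40 km. ✓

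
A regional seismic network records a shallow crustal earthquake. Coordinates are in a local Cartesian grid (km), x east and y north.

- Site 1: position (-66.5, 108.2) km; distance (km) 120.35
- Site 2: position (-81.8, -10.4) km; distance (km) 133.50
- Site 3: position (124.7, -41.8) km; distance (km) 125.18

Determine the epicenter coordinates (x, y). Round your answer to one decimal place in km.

x ≈ 38.0 km, y ≈ 48.5 km

Circle about each station: (x + 66.5)² + (y − 108.2)² = 120.35²; (x + 81.8)² + (y + 10.4)² = 133.50²; (x − 124.7)² + (y + 41.8)² = 125.18².
Subtracting pairs of circle equations eliminates x²+y² and gives linear equations (the radical axes):
-30.6 x − 237.2 y = -12668.22
382.4 x − 300.0 y = -18.07
Solving the 2×2 system: x ≈ 38.0, y ≈ 48.5 km.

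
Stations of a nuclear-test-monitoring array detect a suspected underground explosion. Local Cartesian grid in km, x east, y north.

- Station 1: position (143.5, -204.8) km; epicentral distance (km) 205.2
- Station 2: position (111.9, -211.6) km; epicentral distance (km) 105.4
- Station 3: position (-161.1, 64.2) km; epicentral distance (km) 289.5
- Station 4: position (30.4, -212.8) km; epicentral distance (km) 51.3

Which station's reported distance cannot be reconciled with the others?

Solve using three stations at a time. Using Station 2, Station 3, Station 4 (subtract circle equations pairwise → linear system) gives (x, y) ≈ (18.4, -162.9).
Distances from that point to each station vs reported:
  Station 1: calculated 131.9 vs reported 205.2 → residual 73.3 km
  Station 2: calculated 105.4 vs reported 105.4 → residual 0.0 km
  Station 3: calculated 289.5 vs reported 289.5 → residual 0.0 km
  Station 4: calculated 51.3 vs reported 51.3 → residual 0.0 km
Station 2, Station 3, Station 4 are mutually consistent (residuals ≈ 0); Station 1 is off by 73.3 km.

Station 1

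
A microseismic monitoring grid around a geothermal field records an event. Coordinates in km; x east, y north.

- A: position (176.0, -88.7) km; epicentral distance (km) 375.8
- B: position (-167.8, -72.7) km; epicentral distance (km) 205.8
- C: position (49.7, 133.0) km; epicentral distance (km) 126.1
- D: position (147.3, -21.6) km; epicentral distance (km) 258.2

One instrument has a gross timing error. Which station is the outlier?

Solve using three stations at a time. Using B, C, D (subtract circle equations pairwise → linear system) gives (x, y) ≈ (-74.4, 110.7).
Distances from that point to each station vs reported:
  A: calculated 320.1 vs reported 375.8 → residual 55.7 km
  B: calculated 205.8 vs reported 205.8 → residual 0.0 km
  C: calculated 126.1 vs reported 126.1 → residual 0.0 km
  D: calculated 258.2 vs reported 258.2 → residual 0.0 km
B, C, D are mutually consistent (residuals ≈ 0); A is off by 55.7 km.

A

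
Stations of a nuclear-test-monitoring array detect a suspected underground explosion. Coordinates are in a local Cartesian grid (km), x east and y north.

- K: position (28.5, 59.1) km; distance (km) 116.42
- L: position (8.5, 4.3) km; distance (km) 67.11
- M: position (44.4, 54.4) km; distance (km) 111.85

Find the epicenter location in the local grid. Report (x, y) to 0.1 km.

Circle about each station: (x − 28.5)² + (y − 59.1)² = 116.42²; (x − 8.5)² + (y − 4.3)² = 67.11²; (x − 44.4)² + (y − 54.4)² = 111.85².
Subtracting the K equation from the L and M equations removes the quadratic terms:
-40.0 x − 109.6 y = 4835.54
31.8 x − 9.4 y = 1668.85
Solving the 2×2 system: x ≈ 35.6, y ≈ -57.1 km.

35.6 km east, -57.1 km north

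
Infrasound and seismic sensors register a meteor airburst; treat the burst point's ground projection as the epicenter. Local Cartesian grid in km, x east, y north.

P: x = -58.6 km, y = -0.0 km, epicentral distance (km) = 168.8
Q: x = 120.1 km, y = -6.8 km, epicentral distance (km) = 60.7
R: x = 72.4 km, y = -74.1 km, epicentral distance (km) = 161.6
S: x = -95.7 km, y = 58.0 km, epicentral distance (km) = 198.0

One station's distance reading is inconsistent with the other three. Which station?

R

Solve using three stations at a time. Using P, Q, S (subtract circle equations pairwise → linear system) gives (x, y) ≈ (102.3, 51.4).
Distances from that point to each station vs reported:
  P: calculated 168.9 vs reported 168.8 → residual 0.1 km
  Q: calculated 60.9 vs reported 60.7 → residual 0.2 km
  R: calculated 129.0 vs reported 161.6 → residual 32.6 km
  S: calculated 198.1 vs reported 198.0 → residual 0.1 km
P, Q, S are mutually consistent (residuals ≈ 0); R is off by 32.6 km.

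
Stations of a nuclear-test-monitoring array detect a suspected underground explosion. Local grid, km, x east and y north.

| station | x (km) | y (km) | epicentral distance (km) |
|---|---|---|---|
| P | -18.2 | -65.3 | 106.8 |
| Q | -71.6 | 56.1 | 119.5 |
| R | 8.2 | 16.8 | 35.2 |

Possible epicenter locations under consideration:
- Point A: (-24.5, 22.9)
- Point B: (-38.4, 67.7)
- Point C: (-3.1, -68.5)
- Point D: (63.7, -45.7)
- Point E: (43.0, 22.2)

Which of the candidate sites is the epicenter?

For each candidate, compare |candidate − station| to the reported distance:
Point A: residuals P 18.4, Q 61.9, R 1.9 → max 61.9 km
Point B: residuals P 27.7, Q 84.3, R 33.8 → max 84.3 km
Point C: residuals P 91.4, Q 22.7, R 50.8 → max 91.4 km
Point D: residuals P 22.6, Q 49.8, R 48.4 → max 49.8 km
Point E: residuals P 0.0, Q 0.0, R 0.0 → max 0.0 km
Only Point E has all residuals ≈ 0.

Point E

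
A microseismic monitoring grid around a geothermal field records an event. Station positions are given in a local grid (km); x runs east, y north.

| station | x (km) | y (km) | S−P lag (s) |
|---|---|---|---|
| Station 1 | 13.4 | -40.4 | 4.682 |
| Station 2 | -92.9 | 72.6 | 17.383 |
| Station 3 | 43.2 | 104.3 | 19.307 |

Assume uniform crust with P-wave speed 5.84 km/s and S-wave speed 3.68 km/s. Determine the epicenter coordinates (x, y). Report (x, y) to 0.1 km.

(-11.3, -79.9)

Distance from S−P lag: d = Δt · v_P v_S / (v_P − v_S) = Δt · (5.84·3.68)/(5.84−3.68) ≈ 9.9496·Δt.
So d_Station 1 = 46.58, d_Station 2 = 172.95, d_Station 3 = 192.10 km.
Circle about each station: (x − 13.4)² + (y + 40.4)² = 46.58²; (x + 92.9)² + (y − 72.6)² = 172.95²; (x − 43.2)² + (y − 104.3)² = 192.10².
Subtracting the Station 1 equation from the Station 2 and Station 3 equations removes the quadratic terms:
-212.6 x + 226.0 y = -15652.56
59.6 x + 289.4 y = -23799.70
Solving the 2×2 system: x ≈ -11.3, y ≈ -79.9 km.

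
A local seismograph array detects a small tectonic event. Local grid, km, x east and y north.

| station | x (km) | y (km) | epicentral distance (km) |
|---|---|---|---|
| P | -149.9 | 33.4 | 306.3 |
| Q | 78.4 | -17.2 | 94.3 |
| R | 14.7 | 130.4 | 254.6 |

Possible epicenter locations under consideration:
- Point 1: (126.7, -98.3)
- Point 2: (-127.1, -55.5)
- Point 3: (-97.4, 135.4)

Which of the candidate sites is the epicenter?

Point 1

For each candidate, compare |candidate − station| to the reported distance:
Point 1: residuals P 0.1, Q 0.1, R 0.1 → max 0.1 km
Point 2: residuals P 214.5, Q 114.7, R 20.8 → max 214.5 km
Point 3: residuals P 191.6, Q 138.5, R 142.4 → max 191.6 km
Only Point 1 has all residuals ≈ 0.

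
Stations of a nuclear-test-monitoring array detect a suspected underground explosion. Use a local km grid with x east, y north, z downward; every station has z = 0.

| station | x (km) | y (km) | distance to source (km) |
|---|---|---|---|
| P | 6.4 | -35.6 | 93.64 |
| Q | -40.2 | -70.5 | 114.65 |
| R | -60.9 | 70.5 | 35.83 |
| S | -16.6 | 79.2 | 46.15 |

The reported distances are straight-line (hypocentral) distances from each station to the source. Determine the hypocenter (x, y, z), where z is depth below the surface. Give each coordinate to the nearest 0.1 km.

(-42.1, 43.3, 13.8)

Each station gives a sphere (x−x_i)² + (y−y_i)² + z² = d_i² (stations at z=0).
Subtracting the P sphere from Q and R: z² cancels, leaving linear equations in x and y:
-93.2 x − 69.8 y = 901.80
-134.6 x + 212.2 y = 14855.40
Solving: x ≈ -42.104, y ≈ 43.300 km (keep extra digits for the depth step; rounded: -42.1, 43.3).
Then from the P sphere: z² = 93.64² − (x − 6.4)² − (y + 35.6)² with x = -42.104, y = 43.300, so z ≈ 13.806 ≈ 13.8 km.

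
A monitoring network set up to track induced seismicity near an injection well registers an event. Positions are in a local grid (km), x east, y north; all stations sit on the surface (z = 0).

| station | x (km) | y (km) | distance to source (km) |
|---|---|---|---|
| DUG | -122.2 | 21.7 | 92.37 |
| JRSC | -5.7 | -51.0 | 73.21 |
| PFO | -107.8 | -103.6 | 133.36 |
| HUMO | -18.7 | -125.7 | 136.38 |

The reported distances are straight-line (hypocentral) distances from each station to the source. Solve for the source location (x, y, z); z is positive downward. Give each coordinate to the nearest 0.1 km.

(-38.2, 4.8, 34.5)

Each station gives a sphere (x−x_i)² + (y−y_i)² + z² = d_i² (stations at z=0).
Subtracting the DUG sphere from JRSC and PFO: z² cancels, leaving linear equations in x and y:
233.0 x − 145.4 y = -9597.73
28.8 x − 250.6 y = -2302.60
Solving: x ≈ -38.198, y ≈ 4.799 km (keep extra digits for the depth step; rounded: -38.2, 4.8).
Then from the DUG sphere: z² = 92.37² − (x + 122.2)² − (y − 21.7)² with x = -38.198, y = 4.799, so z ≈ 34.500 ≈ 34.5 km.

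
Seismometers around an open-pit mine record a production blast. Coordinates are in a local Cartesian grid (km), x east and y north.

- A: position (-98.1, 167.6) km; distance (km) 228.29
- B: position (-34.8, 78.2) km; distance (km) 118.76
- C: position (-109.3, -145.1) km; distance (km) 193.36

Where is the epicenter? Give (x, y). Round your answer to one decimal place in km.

35.8 km east, -17.3 km north

Circle about each station: (x + 98.1)² + (y − 167.6)² = 228.29²; (x + 34.8)² + (y − 78.2)² = 118.76²; (x + 109.3)² + (y + 145.1)² = 193.36².
Subtracting pairs of circle equations eliminates x²+y² and gives linear equations (the radical axes):
126.6 x − 178.8 y = 7625.30
-22.4 x − 625.4 y = 10015.36
Solving the 2×2 system: x ≈ 35.8, y ≈ -17.3 km.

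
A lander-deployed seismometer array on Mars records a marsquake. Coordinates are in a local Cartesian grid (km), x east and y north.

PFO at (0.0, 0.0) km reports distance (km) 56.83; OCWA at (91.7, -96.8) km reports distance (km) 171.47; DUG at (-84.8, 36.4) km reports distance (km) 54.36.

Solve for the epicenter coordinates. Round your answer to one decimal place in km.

x ≈ -56.0 km, y ≈ -9.7 km

Circle about each station: x² + y² = 56.83²; (x − 91.7)² + (y + 96.8)² = 171.47²; (x + 84.8)² + (y − 36.4)² = 54.36².
Subtracting pairs of circle equations eliminates x²+y² and gives linear equations (the radical axes):
183.4 x − 193.6 y = -8393.18
-169.6 x + 72.8 y = 8790.64
Solving the 2×2 system: x ≈ -56.0, y ≈ -9.7 km.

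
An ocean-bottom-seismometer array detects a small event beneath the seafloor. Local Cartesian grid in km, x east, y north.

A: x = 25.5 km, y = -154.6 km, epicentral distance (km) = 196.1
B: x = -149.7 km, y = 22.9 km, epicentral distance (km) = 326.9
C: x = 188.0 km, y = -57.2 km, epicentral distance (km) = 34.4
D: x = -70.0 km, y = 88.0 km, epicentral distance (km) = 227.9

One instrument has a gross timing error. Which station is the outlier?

D

Solve using three stations at a time. Using A, B, C (subtract circle equations pairwise → linear system) gives (x, y) ≈ (173.5, -26.0).
Distances from that point to each station vs reported:
  A: calculated 196.1 vs reported 196.1 → residual 0.0 km
  B: calculated 326.9 vs reported 326.9 → residual 0.0 km
  C: calculated 34.4 vs reported 34.4 → residual 0.0 km
  D: calculated 268.9 vs reported 227.9 → residual 41.0 km
A, B, C are mutually consistent (residuals ≈ 0); D is off by 41.0 km.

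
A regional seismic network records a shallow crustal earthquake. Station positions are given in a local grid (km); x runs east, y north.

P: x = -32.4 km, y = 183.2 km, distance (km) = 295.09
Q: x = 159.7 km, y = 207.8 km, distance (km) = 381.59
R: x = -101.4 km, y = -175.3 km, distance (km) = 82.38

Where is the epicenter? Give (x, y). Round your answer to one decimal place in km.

Circle about each station: (x + 32.4)² + (y − 183.2)² = 295.09²; (x − 159.7)² + (y − 207.8)² = 381.59²; (x + 101.4)² + (y + 175.3)² = 82.38².
Subtracting the P equation from the Q and R equations removes the quadratic terms:
384.2 x + 49.2 y = -24459.89
-138.0 x − 717.0 y = 86691.69
Solving the 2×2 system: x ≈ -49.4, y ≈ -111.4 km.

-49.4 km east, -111.4 km north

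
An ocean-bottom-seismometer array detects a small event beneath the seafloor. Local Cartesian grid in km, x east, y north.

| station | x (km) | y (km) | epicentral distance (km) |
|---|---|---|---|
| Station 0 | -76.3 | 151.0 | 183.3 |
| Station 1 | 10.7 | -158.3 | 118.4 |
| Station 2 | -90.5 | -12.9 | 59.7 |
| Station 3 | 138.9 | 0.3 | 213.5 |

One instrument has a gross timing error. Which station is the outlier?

Station 0

Solve using three stations at a time. Using Station 1, Station 2, Station 3 (subtract circle equations pairwise → linear system) gives (x, y) ≈ (-63.9, -66.4).
Distances from that point to each station vs reported:
  Station 0: calculated 217.7 vs reported 183.3 → residual 34.4 km
  Station 1: calculated 118.4 vs reported 118.4 → residual 0.0 km
  Station 2: calculated 59.7 vs reported 59.7 → residual 0.0 km
  Station 3: calculated 213.5 vs reported 213.5 → residual 0.0 km
Station 1, Station 2, Station 3 are mutually consistent (residuals ≈ 0); Station 0 is off by 34.4 km.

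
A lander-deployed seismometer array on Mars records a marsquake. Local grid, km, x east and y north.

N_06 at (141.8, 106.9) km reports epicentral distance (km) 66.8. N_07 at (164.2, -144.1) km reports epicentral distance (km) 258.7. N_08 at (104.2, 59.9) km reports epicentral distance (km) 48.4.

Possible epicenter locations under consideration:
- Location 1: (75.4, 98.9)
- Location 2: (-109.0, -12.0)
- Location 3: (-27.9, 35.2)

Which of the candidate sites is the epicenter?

For each candidate, compare |candidate − station| to the reported distance:
Location 1: residuals N_06 0.1, N_07 0.0, N_08 0.1 → max 0.1 km
Location 2: residuals N_06 210.8, N_07 44.8, N_08 176.6 → max 210.8 km
Location 3: residuals N_06 117.4, N_07 4.1, N_08 86.0 → max 117.4 km
Only Location 1 has all residuals ≈ 0.

Location 1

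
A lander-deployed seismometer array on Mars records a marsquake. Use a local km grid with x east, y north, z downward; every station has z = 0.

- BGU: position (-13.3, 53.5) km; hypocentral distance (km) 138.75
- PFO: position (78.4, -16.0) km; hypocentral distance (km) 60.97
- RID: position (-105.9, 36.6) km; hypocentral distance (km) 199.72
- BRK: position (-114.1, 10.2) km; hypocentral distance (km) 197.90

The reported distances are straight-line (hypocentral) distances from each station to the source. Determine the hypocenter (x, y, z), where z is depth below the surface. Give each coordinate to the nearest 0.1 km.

Each station gives a sphere (x−x_i)² + (y−y_i)² + z² = d_i² (stations at z=0).
Subtracting the BGU sphere from PFO and RID: z² cancels, leaving linear equations in x and y:
183.4 x − 139.0 y = 18897.64
-185.2 x − 33.8 y = -11121.29
Solving: x ≈ 68.393, y ≈ -45.714 km (keep extra digits for the depth step; rounded: 68.4, -45.7).
Then from the BGU sphere: z² = 138.75² − (x + 13.3)² − (y − 53.5)² with x = 68.393, y = -45.714, so z ≈ 52.291 ≈ 52.3 km.

x ≈ 68.4 km, y ≈ -45.7 km, depth ≈ 52.3 km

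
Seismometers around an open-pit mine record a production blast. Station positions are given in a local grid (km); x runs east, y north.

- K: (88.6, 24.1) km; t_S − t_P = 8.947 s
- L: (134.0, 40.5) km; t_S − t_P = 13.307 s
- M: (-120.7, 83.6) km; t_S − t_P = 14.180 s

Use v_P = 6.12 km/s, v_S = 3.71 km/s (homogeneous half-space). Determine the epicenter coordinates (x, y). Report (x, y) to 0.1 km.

Distance from S−P lag: d = Δt · v_P v_S / (v_P − v_S) = Δt · (6.12·3.71)/(6.12−3.71) ≈ 9.4212·Δt.
So d_K = 84.29, d_L = 125.37, d_M = 133.59 km.
Circle about each station: (x − 88.6)² + (y − 24.1)² = 84.29²; (x − 134.0)² + (y − 40.5)² = 125.37²; (x + 120.7)² + (y − 83.6)² = 133.59².
Subtracting the K equation from the L and M equations removes the quadratic terms:
90.8 x + 32.8 y = 2552.65
-418.6 x + 119.0 y = 2385.20
Solving the 2×2 system: x ≈ 9.2, y ≈ 52.4 km.
Check against K (with the unrounded x, y): √((x − 88.6)²+(y − 24.1)²) = 84.29 ≈ 84.29 km. ✓

x ≈ 9.2 km, y ≈ 52.4 km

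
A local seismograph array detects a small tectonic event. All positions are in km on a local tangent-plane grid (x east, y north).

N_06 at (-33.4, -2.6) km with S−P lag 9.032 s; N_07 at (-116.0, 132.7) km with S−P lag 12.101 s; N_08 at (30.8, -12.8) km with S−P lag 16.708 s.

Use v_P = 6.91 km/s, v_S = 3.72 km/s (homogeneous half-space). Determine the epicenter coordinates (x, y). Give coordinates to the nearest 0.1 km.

x ≈ -94.0 km, y ≈ 37.7 km

Distance from S−P lag: d = Δt · v_P v_S / (v_P − v_S) = Δt · (6.91·3.72)/(6.91−3.72) ≈ 8.0581·Δt.
So d_N_06 = 72.78, d_N_07 = 97.51, d_N_08 = 134.63 km.
Circle about each station: (x + 33.4)² + (y + 2.6)² = 72.78²; (x + 116.0)² + (y − 132.7)² = 97.51²; (x − 30.8)² + (y + 12.8)² = 134.63².
Subtracting pairs of circle equations eliminates x²+y² and gives linear equations (the radical axes):
-165.2 x + 270.6 y = 25731.70
128.4 x − 20.4 y = -12838.15
Solving the 2×2 system: x ≈ -94.0, y ≈ 37.7 km.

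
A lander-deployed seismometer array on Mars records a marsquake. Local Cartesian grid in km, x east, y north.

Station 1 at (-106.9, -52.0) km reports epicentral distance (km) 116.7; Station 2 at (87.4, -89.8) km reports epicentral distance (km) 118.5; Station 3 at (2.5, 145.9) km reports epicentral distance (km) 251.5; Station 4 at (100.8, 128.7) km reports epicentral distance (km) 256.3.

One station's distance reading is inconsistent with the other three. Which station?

Station 2

Solve using three stations at a time. Using Station 1, Station 3, Station 4 (subtract circle equations pairwise → linear system) gives (x, y) ≈ (-3.2, -105.5).
Distances from that point to each station vs reported:
  Station 1: calculated 116.7 vs reported 116.7 → residual 0.0 km
  Station 2: calculated 92.0 vs reported 118.5 → residual 26.5 km
  Station 3: calculated 251.5 vs reported 251.5 → residual 0.0 km
  Station 4: calculated 256.3 vs reported 256.3 → residual 0.0 km
Station 1, Station 3, Station 4 are mutually consistent (residuals ≈ 0); Station 2 is off by 26.5 km.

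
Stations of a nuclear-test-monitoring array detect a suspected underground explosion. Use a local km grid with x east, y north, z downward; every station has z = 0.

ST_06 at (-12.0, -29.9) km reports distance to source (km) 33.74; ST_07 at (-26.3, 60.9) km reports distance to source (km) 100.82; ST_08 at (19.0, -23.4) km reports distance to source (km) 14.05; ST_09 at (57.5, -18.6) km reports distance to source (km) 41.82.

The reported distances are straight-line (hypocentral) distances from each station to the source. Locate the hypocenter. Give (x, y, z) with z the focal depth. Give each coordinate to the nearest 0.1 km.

(19.0, -28.2, 13.2)

Each station gives a sphere (x−x_i)² + (y−y_i)² + z² = d_i² (stations at z=0).
Subtracting the ST_06 sphere from ST_07 and ST_08: z² cancels, leaving linear equations in x and y:
-28.6 x + 181.6 y = -5663.79
62.0 x + 13.0 y = 811.54
Solving: x ≈ 19.001, y ≈ -28.196 km (keep extra digits for the depth step; rounded: 19.0, -28.2).
Then from the ST_06 sphere: z² = 33.74² − (x + 12.0)² − (y + 29.9)² with x = 19.001, y = -28.196, so z ≈ 13.207 ≈ 13.2 km.
Check against ST_09 (with the unrounded solution): distance 41.82 ≈ 41.82 km. ✓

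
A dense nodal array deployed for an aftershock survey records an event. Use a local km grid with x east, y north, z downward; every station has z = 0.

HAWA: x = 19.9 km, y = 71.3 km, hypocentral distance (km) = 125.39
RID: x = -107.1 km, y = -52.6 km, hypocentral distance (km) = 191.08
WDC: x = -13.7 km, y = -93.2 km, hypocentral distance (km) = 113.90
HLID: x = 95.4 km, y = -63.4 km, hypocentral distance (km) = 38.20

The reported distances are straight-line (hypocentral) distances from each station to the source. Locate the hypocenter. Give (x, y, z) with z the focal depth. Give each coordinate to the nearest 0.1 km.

Each station gives a sphere (x−x_i)² + (y−y_i)² + z² = d_i² (stations at z=0).
Subtracting the HAWA sphere from RID and WDC: z² cancels, leaving linear equations in x and y:
-254.0 x − 247.8 y = -12031.44
-67.2 x − 329.0 y = 6143.67
Solving: x ≈ 81.908, y ≈ -35.404 km (keep extra digits for the depth step; rounded: 81.9, -35.4).
Then from the HAWA sphere: z² = 125.39² − (x − 19.9)² − (y − 71.3)² with x = 81.908, y = -35.404, so z ≈ 22.179 ≈ 22.2 km.

(81.9, -35.4, 22.2)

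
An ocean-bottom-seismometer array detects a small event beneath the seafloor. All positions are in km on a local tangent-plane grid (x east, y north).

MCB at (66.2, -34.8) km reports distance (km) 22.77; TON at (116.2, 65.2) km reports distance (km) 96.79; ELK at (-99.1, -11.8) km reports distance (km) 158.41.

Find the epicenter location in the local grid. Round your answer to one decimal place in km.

Circle about each station: (x − 66.2)² + (y + 34.8)² = 22.77²; (x − 116.2)² + (y − 65.2)² = 96.79²; (x + 99.1)² + (y + 11.8)² = 158.41².
Subtracting the MCB equation from the TON and ELK equations removes the quadratic terms:
100.0 x + 200.0 y = 3310.17
-330.6 x + 46.0 y = -20208.69
Solving the 2×2 system: x ≈ 59.3, y ≈ -13.1 km.

(59.3, -13.1)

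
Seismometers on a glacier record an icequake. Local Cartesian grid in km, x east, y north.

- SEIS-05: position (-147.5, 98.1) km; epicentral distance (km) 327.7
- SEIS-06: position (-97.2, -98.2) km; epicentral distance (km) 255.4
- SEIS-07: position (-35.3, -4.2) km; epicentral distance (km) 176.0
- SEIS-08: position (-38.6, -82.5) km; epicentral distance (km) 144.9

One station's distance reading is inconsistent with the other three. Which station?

Solve using three stations at a time. Using SEIS-05, SEIS-07, SEIS-08 (subtract circle equations pairwise → linear system) gives (x, y) ≈ (103.3, -113.0).
Distances from that point to each station vs reported:
  SEIS-05: calculated 327.8 vs reported 327.7 → residual 0.1 km
  SEIS-06: calculated 201.0 vs reported 255.4 → residual 54.4 km
  SEIS-07: calculated 176.2 vs reported 176.0 → residual 0.2 km
  SEIS-08: calculated 145.1 vs reported 144.9 → residual 0.2 km
SEIS-05, SEIS-07, SEIS-08 are mutually consistent (residuals ≈ 0); SEIS-06 is off by 54.4 km.

SEIS-06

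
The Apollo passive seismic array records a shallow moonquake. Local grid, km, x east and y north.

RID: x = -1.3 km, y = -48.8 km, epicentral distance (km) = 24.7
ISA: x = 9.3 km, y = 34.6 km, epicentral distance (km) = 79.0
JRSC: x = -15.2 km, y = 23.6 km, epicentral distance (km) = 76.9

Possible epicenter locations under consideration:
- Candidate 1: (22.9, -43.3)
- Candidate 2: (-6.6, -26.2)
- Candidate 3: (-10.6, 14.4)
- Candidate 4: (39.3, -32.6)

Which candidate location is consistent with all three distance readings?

Candidate 1

For each candidate, compare |candidate − station| to the reported distance:
Candidate 1: residuals RID 0.1, ISA 0.1, JRSC 0.1 → max 0.1 km
Candidate 2: residuals RID 1.5, ISA 16.2, JRSC 26.4 → max 26.4 km
Candidate 3: residuals RID 39.2, ISA 50.6, JRSC 66.6 → max 66.6 km
Candidate 4: residuals RID 19.0, ISA 5.4, JRSC 1.4 → max 19.0 km
Only Candidate 1 has all residuals ≈ 0.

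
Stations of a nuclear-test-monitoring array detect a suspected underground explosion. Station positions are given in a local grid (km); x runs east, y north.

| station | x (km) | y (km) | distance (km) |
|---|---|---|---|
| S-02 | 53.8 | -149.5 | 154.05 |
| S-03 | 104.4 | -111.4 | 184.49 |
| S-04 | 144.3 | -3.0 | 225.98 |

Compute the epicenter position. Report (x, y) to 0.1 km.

x ≈ -73.6 km, y ≈ -62.9 km

Circle about each station: (x − 53.8)² + (y + 149.5)² = 154.05²; (x − 104.4)² + (y + 111.4)² = 184.49²; (x − 144.3)² + (y + 3.0)² = 225.98².
Subtracting pairs of circle equations eliminates x²+y² and gives linear equations (the radical axes):
101.2 x + 76.2 y = -12240.53
181.0 x + 293.0 y = -31748.76
Solving the 2×2 system: x ≈ -73.6, y ≈ -62.9 km.
Check against S-02 (with the unrounded x, y): √((x − 53.8)²+(y + 149.5)²) = 154.05 ≈ 154.05 km. ✓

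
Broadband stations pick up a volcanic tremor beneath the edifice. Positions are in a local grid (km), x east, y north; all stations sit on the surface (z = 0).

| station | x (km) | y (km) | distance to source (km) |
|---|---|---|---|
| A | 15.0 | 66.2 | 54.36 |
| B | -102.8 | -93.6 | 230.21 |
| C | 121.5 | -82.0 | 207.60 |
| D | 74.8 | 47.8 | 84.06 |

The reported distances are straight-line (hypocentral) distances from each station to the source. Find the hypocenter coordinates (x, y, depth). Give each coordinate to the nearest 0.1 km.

(22.0, 94.3, 46.0)

Each station gives a sphere (x−x_i)² + (y−y_i)² + z² = d_i² (stations at z=0).
Subtracting the A sphere from B and C: z² cancels, leaving linear equations in x and y:
-235.6 x − 319.6 y = -35320.27
213.0 x − 296.4 y = -23263.94
Solving: x ≈ 21.999, y ≈ 94.297 km (keep extra digits for the depth step; rounded: 22.0, 94.3).
Then from the A sphere: z² = 54.36² − (x − 15.0)² − (y − 66.2)² with x = 21.999, y = 94.297, so z ≈ 46.006 ≈ 46.0 km.
Check against D (with the unrounded solution): distance 84.06 ≈ 84.06 km. ✓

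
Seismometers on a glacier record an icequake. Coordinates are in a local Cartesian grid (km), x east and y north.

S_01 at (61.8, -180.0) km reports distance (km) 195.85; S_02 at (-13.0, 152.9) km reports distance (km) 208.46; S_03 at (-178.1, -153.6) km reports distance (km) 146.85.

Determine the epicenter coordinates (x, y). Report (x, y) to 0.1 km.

Circle about each station: (x − 61.8)² + (y + 180.0)² = 195.85²; (x + 13.0)² + (y − 152.9)² = 208.46²; (x + 178.1)² + (y + 153.6)² = 146.85².
Subtracting the S_01 equation from the S_02 and S_03 equations removes the quadratic terms:
-149.6 x + 665.8 y = -17770.18
-479.8 x + 52.8 y = 35885.63
Solving the 2×2 system: x ≈ -79.7, y ≈ -44.6 km.
Check against S_01 (with the unrounded x, y): √((x − 61.8)²+(y + 180.0)²) = 195.85 ≈ 195.85 km. ✓

(-79.7, -44.6)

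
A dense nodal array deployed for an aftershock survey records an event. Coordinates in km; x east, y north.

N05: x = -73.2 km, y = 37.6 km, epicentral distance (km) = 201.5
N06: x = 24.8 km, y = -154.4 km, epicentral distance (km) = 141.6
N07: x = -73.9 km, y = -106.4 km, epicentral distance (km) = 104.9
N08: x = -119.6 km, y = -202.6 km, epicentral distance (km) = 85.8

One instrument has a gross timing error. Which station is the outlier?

Solve using three stations at a time. Using N05, N07, N08 (subtract circle equations pairwise → linear system) gives (x, y) ≈ (-174.1, -136.7).
Distances from that point to each station vs reported:
  N05: calculated 201.4 vs reported 201.5 → residual 0.1 km
  N06: calculated 199.7 vs reported 141.6 → residual 58.1 km
  N07: calculated 104.7 vs reported 104.9 → residual 0.2 km
  N08: calculated 85.5 vs reported 85.8 → residual 0.3 km
N05, N07, N08 are mutually consistent (residuals ≈ 0); N06 is off by 58.1 km.

N06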